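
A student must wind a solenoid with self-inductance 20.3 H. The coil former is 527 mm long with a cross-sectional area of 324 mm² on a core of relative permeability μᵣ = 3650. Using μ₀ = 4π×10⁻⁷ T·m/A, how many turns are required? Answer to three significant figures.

N ≈ 2680 turns

A = 324 mm² = 3.240×10^-4 m².
From L = μ₀μᵣN²A/ℓ, N = √(Lℓ / (μ₀μᵣA)).
N = √[(20.3)(0.527) / ((4π×10⁻⁷)(3650)×3.240×10^-4)] = √(7.199×10^6) ≈ 2683.1.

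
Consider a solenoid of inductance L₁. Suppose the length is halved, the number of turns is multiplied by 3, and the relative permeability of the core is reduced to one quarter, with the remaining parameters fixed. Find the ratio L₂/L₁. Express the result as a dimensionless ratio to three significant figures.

L₂/L₁ = 4.50

For a solenoid, L ∝ μᵣN²A/ℓ.
L₂/L₁ = (0.5)^-1 × (3)^2 × (0.25) = 4.50.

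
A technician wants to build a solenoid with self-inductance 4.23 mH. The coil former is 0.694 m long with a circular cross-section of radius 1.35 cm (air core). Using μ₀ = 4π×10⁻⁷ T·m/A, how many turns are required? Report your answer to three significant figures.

A = πr² = π(1.350×10^-2 m)² = 5.726×10^-4 m².
From L = μ₀N²A/ℓ, N = √(Lℓ / (μ₀A)).
N = √[(4.230×10^-3)(0.694) / ((4π×10⁻⁷)×5.726×10^-4)] = √(4.080×10^6) ≈ 2019.9.

N ≈ 2020 turns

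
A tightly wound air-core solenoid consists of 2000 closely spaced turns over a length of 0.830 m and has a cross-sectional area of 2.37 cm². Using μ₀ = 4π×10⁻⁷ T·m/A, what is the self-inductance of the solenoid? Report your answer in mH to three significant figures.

A = 2.37 cm² = 2.370×10^-4 m².
For a long solenoid, L = μ₀N²A/ℓ.
L = (4π×10⁻⁷)(2000)²(2.370×10^-4)/(0.83 m) = 1.435×10^-3 H.

L ≈ 1.44 mH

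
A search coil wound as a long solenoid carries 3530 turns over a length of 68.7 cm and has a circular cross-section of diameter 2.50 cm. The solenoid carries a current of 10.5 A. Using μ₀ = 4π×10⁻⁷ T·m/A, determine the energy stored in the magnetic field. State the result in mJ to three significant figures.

U ≈ 617 mJ

A = π(d/2)² = π(1.250×10^-2 m)² = 4.909×10^-4 m².
L = μ₀N²A/ℓ = (4π×10⁻⁷)(3530)²(4.909×10^-4)/(0.687) = 1.119×10^-2 H.
U = ½LI² = ½(1.119×10^-2)(10.5)² = 0.6168 J.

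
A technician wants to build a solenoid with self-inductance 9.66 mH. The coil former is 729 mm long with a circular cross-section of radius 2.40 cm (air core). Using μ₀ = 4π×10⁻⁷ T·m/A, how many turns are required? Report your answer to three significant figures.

N ≈ 1760 turns

A = πr² = π(2.400×10^-2 m)² = 1.810×10^-3 m².
From L = μ₀N²A/ℓ, N = √(Lℓ / (μ₀A)).
N = √[(9.660×10^-3)(0.729) / ((4π×10⁻⁷)×1.810×10^-3)] = √(3.097×10^6) ≈ 1759.8.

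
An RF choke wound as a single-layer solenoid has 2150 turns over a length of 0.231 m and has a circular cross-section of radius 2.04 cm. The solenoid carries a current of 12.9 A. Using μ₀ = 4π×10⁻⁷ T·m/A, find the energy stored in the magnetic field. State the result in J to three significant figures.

U ≈ 2.74 J

A = πr² = π(2.040×10^-2 m)² = 1.307×10^-3 m².
L = μ₀N²A/ℓ = (4π×10⁻⁷)(2150)²(1.307×10^-3)/(0.231) = 3.288×10^-2 H.
U = ½LI² = ½(3.288×10^-2)(12.9)² = 2.735 J.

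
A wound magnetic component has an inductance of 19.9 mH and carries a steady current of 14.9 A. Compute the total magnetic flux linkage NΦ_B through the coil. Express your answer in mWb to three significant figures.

NΦ_B ≈ 297 mWb

From L = NΦ_B/I, the flux linkage is NΦ_B = LI.
NΦ_B = (1.990×10^-2 H)(14.9 A) = 0.2965 Wb.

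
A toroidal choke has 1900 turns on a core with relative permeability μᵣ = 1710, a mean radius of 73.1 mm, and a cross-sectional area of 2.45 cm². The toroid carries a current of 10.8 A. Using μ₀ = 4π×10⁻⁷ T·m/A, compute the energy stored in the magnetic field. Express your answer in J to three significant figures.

U ≈ 241 J

L = μ₀μᵣN²A/(2πR) = (4π×10⁻⁷)(1710)(1900)²(2.450×10^-4)/(2π×7.310×10^-2) = 4.138 H.
U = ½LI² = ½(4.138)(10.8)² = 241.3 J.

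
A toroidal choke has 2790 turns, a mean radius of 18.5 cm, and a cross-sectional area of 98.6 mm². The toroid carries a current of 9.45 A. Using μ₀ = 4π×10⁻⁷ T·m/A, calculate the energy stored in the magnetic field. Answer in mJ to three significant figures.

L = μ₀N²A/(2πR) = (4π×10⁻⁷)(2790)²(9.860×10^-5)/(2π×0.185) = 8.297×10^-4 H.
U = ½LI² = ½(8.297×10^-4)(9.45)² = 3.7049×10^-2 J.

U ≈ 37.0 mJ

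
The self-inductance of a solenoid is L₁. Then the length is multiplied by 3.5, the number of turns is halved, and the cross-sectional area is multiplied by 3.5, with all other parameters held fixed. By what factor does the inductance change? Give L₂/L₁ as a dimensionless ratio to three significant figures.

For a solenoid, L ∝ μᵣN²A/ℓ.
L₂/L₁ = (3.5)^-1 × (0.5)^2 × (3.5) = 0.250.

L₂/L₁ = 0.250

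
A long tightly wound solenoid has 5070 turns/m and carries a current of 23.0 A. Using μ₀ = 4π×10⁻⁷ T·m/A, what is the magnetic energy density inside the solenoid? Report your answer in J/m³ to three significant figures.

u ≈ 8540 J/m³

B = μ₀nI = (4π×10⁻⁷)(5.070×10^3)(23.0) = 0.1465 T.
u = B²/(2μ₀) = (0.1465)²/(2×4π×10⁻⁷) = 8.544×10^3 J/m³.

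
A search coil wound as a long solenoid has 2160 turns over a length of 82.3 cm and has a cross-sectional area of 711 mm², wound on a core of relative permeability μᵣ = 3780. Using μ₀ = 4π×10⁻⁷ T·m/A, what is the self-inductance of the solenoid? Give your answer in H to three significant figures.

L ≈ 19.1 H

A = 711 mm² = 7.110×10^-4 m².
For a long solenoid, L = μ₀μᵣN²A/ℓ.
L = (4π×10⁻⁷)(3780)(2160)²(7.110×10^-4)/(0.823 m) = 19.146 H.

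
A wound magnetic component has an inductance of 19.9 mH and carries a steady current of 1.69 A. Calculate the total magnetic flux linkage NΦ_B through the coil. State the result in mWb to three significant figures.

From L = NΦ_B/I, the flux linkage is NΦ_B = LI.
NΦ_B = (1.990×10^-2 H)(1.69 A) = 3.363×10^-2 Wb.

NΦ_B ≈ 33.6 mWb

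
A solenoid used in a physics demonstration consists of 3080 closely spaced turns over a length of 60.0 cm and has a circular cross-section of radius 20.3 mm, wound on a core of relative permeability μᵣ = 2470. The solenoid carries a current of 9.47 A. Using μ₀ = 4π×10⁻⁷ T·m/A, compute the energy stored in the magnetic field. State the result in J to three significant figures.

A = πr² = π(2.030×10^-2 m)² = 1.2946×10^-3 m².
L = μ₀μᵣN²A/ℓ = (4π×10⁻⁷)(2470)(3080)²(1.2946×10^-3)/(0.6) = 63.53 H.
U = ½LI² = ½(63.53)(9.47)² = 2.849×10^3 J.

U ≈ 2850 J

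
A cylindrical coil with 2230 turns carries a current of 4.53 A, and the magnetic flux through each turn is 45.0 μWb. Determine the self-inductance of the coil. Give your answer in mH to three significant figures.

Self-inductance is defined by L = NΦ_B/I (flux linkage over current).
L = (2230)(4.500×10^-5 Wb)/(4.53 A) = 2.215×10^-2 H.

L ≈ 22.2 mH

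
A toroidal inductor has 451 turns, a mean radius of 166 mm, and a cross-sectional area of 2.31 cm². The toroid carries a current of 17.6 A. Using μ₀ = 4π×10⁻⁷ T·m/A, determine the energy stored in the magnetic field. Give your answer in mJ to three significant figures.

U ≈ 8.77 mJ

L = μ₀N²A/(2πR) = (4π×10⁻⁷)(451)²(2.310×10^-4)/(2π×0.166) = 5.661×10^-5 H.
U = ½LI² = ½(5.661×10^-5)(17.6)² = 8.768×10^-3 J.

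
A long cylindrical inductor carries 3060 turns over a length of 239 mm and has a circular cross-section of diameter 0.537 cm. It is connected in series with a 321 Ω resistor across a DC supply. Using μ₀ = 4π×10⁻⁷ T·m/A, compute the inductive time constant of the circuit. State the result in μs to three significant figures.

A = π(d/2)² = π(2.685×10^-3 m)² = 2.2648×10^-5 m².
L = μ₀N²A/ℓ = (4π×10⁻⁷)(3060)²(2.2648×10^-5)/(0.239) = 1.115×10^-3 H.
τ = L/R = (1.115×10^-3)/(321) = 3.474×10^-6 s.

τ ≈ 3.47 μs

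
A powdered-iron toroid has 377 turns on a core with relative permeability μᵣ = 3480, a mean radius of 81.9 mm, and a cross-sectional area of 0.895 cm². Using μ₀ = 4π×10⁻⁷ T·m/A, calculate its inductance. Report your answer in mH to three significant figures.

L ≈ 108 mH

For a thin toroid, L = μ₀μᵣN²A/(2πR).
L = (4π×10⁻⁷)(3480)(377)²(8.950×10^-5) / (2π×8.190×10^-2 m) = 0.1081 H.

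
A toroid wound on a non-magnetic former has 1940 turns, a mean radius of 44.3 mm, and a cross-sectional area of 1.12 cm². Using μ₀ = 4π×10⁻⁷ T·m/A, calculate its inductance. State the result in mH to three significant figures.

L ≈ 1.90 mH

For a thin toroid, L = μ₀N²A/(2πR).
L = (4π×10⁻⁷)(1940)²(1.120×10^-4) / (2π×4.430×10^-2 m) = 1.903×10^-3 H.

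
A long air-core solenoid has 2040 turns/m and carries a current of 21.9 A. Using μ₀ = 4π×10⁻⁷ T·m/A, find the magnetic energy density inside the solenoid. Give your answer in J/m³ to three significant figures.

u ≈ 1250 J/m³

B = μ₀nI = (4π×10⁻⁷)(2.040×10^3)(21.9) = 5.614×10^-2 T.
u = B²/(2μ₀) = (5.614×10^-2)²/(2×4π×10⁻⁷) = 1.254×10^3 J/m³.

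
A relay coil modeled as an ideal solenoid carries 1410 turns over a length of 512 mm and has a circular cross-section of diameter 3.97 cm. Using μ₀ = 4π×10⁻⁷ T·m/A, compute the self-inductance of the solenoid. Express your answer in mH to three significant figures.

A = π(d/2)² = π(1.985×10^-2 m)² = 1.238×10^-3 m².
For a long solenoid, L = μ₀N²A/ℓ.
L = (4π×10⁻⁷)(1410)²(1.238×10^-3)/(0.512 m) = 6.040×10^-3 H.

L ≈ 6.04 mH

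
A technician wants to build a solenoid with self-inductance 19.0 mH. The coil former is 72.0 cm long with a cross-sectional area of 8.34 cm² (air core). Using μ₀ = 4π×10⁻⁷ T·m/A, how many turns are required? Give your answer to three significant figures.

N ≈ 3610 turns

A = 8.34 cm² = 8.340×10^-4 m².
From L = μ₀N²A/ℓ, N = √(Lℓ / (μ₀A)).
N = √[(1.900×10^-2)(0.72) / ((4π×10⁻⁷)×8.340×10^-4)] = √(1.305×10^7) ≈ 3612.9.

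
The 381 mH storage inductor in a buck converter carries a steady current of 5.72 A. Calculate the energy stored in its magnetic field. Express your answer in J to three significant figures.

Stored magnetic energy: U = ½LI².
U = ½(0.381 H)(5.72 A)² = 6.233 J.

U ≈ 6.23 J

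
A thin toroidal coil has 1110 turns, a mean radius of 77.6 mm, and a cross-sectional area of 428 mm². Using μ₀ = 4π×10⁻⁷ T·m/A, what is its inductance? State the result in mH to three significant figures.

For a thin toroid, L = μ₀N²A/(2πR).
L = (4π×10⁻⁷)(1110)²(4.280×10^-4) / (2π×7.760×10^-2 m) = 1.359×10^-3 H.

L ≈ 1.36 mH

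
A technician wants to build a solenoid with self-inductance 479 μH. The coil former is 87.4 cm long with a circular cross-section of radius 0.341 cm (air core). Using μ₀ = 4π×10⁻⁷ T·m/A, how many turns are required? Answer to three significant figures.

A = πr² = π(3.410×10^-3 m)² = 3.653×10^-5 m².
From L = μ₀N²A/ℓ, N = √(Lℓ / (μ₀A)).
N = √[(4.790×10^-4)(0.874) / ((4π×10⁻⁷)×3.653×10^-5)] = √(9.120×10^6) ≈ 3019.9.

N ≈ 3020 turns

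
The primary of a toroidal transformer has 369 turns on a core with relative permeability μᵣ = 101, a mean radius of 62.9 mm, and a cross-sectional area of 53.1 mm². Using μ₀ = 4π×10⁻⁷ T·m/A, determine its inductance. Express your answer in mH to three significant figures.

For a thin toroid, L = μ₀μᵣN²A/(2πR).
L = (4π×10⁻⁷)(101)(369)²(5.310×10^-5) / (2π×6.290×10^-2 m) = 2.322×10^-3 H.

L ≈ 2.32 mH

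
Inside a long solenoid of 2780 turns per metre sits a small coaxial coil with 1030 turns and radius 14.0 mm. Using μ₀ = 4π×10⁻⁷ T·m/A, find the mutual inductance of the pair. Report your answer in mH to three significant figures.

M ≈ 2.22 mH

The outer solenoid produces a uniform field B₁ = μ₀n₁I₁ across the inner coil,
so the flux linkage is N₂Φ = N₂B₁A₂ = μ₀n₁N₂A₂·I₁, giving M = μ₀n₁N₂A₂.
A₂ = πr² = π(1.400×10^-2 m)² = 6.158×10^-4 m².
M = (4π×10⁻⁷)(2780)(1030)(6.158×10^-4) = 2.216×10^-3 H.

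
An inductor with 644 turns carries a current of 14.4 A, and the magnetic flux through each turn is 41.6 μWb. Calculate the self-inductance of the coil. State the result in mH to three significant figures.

Self-inductance is defined by L = NΦ_B/I (flux linkage over current).
L = (644)(4.160×10^-5 Wb)/(14.4 A) = 1.860×10^-3 H.

L ≈ 1.86 mH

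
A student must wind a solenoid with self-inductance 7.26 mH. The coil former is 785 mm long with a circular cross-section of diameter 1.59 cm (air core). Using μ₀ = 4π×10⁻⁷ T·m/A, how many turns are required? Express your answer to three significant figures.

N ≈ 4780 turns

A = π(d/2)² = π(7.950×10^-3 m)² = 1.986×10^-4 m².
From L = μ₀N²A/ℓ, N = √(Lℓ / (μ₀A)).
N = √[(7.260×10^-3)(0.785) / ((4π×10⁻⁷)×1.986×10^-4)] = √(2.284×10^7) ≈ 4779.2.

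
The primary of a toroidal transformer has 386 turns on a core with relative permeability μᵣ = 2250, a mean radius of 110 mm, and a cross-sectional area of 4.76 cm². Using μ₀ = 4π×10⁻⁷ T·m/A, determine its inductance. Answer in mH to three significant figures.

L ≈ 290 mH

For a thin toroid, L = μ₀μᵣN²A/(2πR).
L = (4π×10⁻⁷)(2250)(386)²(4.760×10^-4) / (2π×0.11 m) = 0.2901 H.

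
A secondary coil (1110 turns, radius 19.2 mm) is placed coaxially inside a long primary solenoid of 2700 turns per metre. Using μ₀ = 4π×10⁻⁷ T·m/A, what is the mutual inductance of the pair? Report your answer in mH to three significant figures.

M ≈ 4.36 mH

The outer solenoid produces a uniform field B₁ = μ₀n₁I₁ across the inner coil,
so the flux linkage is N₂Φ = N₂B₁A₂ = μ₀n₁N₂A₂·I₁, giving M = μ₀n₁N₂A₂.
A₂ = πr² = π(1.920×10^-2 m)² = 1.158×10^-3 m².
M = (4π×10⁻⁷)(2700)(1110)(1.158×10^-3) = 4.362×10^-3 H.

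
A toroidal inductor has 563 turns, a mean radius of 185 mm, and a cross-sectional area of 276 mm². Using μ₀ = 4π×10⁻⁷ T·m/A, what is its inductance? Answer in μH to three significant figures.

L ≈ 94.6 μH

For a thin toroid, L = μ₀N²A/(2πR).
L = (4π×10⁻⁷)(563)²(2.760×10^-4) / (2π×0.185 m) = 9.458×10^-5 H.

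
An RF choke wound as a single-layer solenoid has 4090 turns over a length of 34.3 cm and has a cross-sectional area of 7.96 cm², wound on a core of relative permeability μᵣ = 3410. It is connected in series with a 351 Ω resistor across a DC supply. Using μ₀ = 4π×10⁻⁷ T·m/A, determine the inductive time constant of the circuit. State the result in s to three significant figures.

τ ≈ 0.474 s

A = 7.96 cm² = 7.960×10^-4 m².
L = μ₀μᵣN²A/ℓ = (4π×10⁻⁷)(3410)(4090)²(7.960×10^-4)/(0.343) = 166.4 H.
τ = L/R = (166.4)/(351) = 0.4739 s.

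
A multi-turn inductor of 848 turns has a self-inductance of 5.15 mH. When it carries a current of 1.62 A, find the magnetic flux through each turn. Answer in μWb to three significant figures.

Φ_B ≈ 9.84 μWb

From L = NΦ_B/I, the flux per turn is Φ_B = LI/N.
Φ_B = (5.150×10^-3 H)(1.62 A)/848 = 9.838×10^-6 Wb.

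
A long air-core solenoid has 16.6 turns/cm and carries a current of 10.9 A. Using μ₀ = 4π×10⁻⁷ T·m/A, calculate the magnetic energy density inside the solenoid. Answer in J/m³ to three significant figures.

u ≈ 206 J/m³

B = μ₀nI = (4π×10⁻⁷)(1.660×10^3)(10.9) = 2.274×10^-2 T.
u = B²/(2μ₀) = (2.274×10^-2)²/(2×4π×10⁻⁷) = 205.7 J/m³.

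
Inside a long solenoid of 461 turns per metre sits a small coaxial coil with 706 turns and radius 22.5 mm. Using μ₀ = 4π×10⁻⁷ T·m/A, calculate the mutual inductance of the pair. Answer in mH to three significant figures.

The outer solenoid produces a uniform field B₁ = μ₀n₁I₁ across the inner coil,
so the flux linkage is N₂Φ = N₂B₁A₂ = μ₀n₁N₂A₂·I₁, giving M = μ₀n₁N₂A₂.
A₂ = πr² = π(2.250×10^-2 m)² = 1.590×10^-3 m².
M = (4π×10⁻⁷)(461)(706)(1.590×10^-3) = 6.5047×10^-4 H.

M ≈ 0.650 mH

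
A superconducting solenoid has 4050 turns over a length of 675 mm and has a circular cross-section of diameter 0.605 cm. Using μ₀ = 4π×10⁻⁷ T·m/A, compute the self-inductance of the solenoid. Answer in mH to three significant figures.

A = π(d/2)² = π(3.025×10^-3 m)² = 2.8748×10^-5 m².
For a long solenoid, L = μ₀N²A/ℓ.
L = (4π×10⁻⁷)(4050)²(2.8748×10^-5)/(0.675 m) = 8.778×10^-4 H.

L ≈ 0.878 mH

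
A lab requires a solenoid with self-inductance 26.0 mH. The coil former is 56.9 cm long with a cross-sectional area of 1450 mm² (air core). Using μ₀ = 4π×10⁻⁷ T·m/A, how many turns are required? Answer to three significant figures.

N ≈ 2850 turns

A = 1450 mm² = 1.450×10^-3 m².
From L = μ₀N²A/ℓ, N = √(Lℓ / (μ₀A)).
N = √[(2.600×10^-2)(0.569) / ((4π×10⁻⁷)×1.450×10^-3)] = √(8.119×10^6) ≈ 2849.4.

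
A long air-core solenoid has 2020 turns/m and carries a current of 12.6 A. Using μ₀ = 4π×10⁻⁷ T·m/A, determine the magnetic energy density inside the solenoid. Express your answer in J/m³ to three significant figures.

u ≈ 407 J/m³

B = μ₀nI = (4π×10⁻⁷)(2.020×10^3)(12.6) = 3.198×10^-2 T.
u = B²/(2μ₀) = (3.198×10^-2)²/(2×4π×10⁻⁷) = 407 J/m³.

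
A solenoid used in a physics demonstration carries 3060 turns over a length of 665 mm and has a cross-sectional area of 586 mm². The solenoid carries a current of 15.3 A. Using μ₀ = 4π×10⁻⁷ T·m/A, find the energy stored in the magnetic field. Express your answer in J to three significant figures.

A = 586 mm² = 5.860×10^-4 m².
L = μ₀N²A/ℓ = (4π×10⁻⁷)(3060)²(5.860×10^-4)/(0.665) = 1.037×10^-2 H.
U = ½LI² = ½(1.037×10^-2)(15.3)² = 1.214 J.

U ≈ 1.21 J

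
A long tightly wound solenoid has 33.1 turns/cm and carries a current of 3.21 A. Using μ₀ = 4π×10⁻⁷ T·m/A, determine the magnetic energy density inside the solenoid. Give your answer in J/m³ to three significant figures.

u ≈ 70.9 J/m³

B = μ₀nI = (4π×10⁻⁷)(3.310×10^3)(3.21) = 1.335×10^-2 T.
u = B²/(2μ₀) = (1.335×10^-2)²/(2×4π×10⁻⁷) = 70.93 J/m³.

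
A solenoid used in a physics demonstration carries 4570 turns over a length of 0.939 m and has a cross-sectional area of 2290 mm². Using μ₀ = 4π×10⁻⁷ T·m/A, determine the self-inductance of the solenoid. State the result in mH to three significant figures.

A = 2290 mm² = 2.290×10^-3 m².
For a long solenoid, L = μ₀N²A/ℓ.
L = (4π×10⁻⁷)(4570)²(2.290×10^-3)/(0.939 m) = 6.400×10^-2 H.

L ≈ 64.0 mH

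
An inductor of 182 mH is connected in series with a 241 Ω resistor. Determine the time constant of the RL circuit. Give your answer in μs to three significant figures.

τ = L/R = (0.182 H)/(241 Ω) = 7.552×10^-4 s.

τ ≈ 755 μs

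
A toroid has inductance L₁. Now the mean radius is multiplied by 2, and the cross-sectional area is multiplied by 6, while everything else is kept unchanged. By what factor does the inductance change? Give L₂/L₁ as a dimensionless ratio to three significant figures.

For a toroid, L ∝ μᵣN²A/R.
L₂/L₁ = (2)^-1 × (6) = 3.00.

L₂/L₁ = 3.00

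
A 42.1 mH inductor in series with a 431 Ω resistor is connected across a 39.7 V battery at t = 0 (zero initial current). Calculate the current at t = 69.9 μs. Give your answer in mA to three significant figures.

τ = L/R = 4.210×10^-2/431 = 9.768×10^-5 s; final current I_∞ = ε/R = 39.7/431 = 9.211×10^-2 A.
I(t) = I_∞(1 − e^(−t/τ)) with t/τ = 0.716.
I = (9.211×10^-2)(1 − e^(−0.716)) = 4.708×10^-2 A.

I ≈ 47.1 mA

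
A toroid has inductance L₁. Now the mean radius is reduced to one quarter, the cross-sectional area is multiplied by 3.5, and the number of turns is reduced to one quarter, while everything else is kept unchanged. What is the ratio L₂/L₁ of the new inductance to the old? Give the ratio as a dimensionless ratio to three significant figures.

L₂/L₁ = 0.875

For a toroid, L ∝ μᵣN²A/R.
L₂/L₁ = (0.25)^-1 × (3.5) × (0.25)^2 = 0.875.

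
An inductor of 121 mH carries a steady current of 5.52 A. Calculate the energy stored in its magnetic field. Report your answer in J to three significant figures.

U ≈ 1.84 J

Stored magnetic energy: U = ½LI².
U = ½(0.121 H)(5.52 A)² = 1.843 J.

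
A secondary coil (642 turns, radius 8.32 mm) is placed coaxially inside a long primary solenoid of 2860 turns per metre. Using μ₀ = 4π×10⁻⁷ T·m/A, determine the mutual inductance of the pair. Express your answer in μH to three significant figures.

The outer solenoid produces a uniform field B₁ = μ₀n₁I₁ across the inner coil,
so the flux linkage is N₂Φ = N₂B₁A₂ = μ₀n₁N₂A₂·I₁, giving M = μ₀n₁N₂A₂.
A₂ = πr² = π(8.320×10^-3 m)² = 2.1747×10^-4 m².
M = (4π×10⁻⁷)(2860)(642)(2.1747×10^-4) = 5.018×10^-4 H.

M ≈ 502 μH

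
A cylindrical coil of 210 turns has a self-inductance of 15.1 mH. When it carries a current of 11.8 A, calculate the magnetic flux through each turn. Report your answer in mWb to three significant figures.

Φ_B ≈ 0.848 mWb

From L = NΦ_B/I, the flux per turn is Φ_B = LI/N.
Φ_B = (1.510×10^-2 H)(11.8 A)/210 = 8.4848×10^-4 Wb.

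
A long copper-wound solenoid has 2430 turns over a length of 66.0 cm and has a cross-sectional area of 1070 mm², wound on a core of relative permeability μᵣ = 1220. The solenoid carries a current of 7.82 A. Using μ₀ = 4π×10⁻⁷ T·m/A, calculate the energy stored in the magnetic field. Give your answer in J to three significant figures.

A = 1070 mm² = 1.070×10^-3 m².
L = μ₀μᵣN²A/ℓ = (4π×10⁻⁷)(1220)(2430)²(1.070×10^-3)/(0.66) = 14.68 H.
U = ½LI² = ½(14.68)(7.82)² = 448.8 J.

U ≈ 449 J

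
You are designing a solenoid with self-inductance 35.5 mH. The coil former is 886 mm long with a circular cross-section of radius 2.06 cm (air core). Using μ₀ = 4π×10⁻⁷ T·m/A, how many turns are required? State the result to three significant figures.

A = πr² = π(2.060×10^-2 m)² = 1.333×10^-3 m².
From L = μ₀N²A/ℓ, N = √(Lℓ / (μ₀A)).
N = √[(3.550×10^-2)(0.886) / ((4π×10⁻⁷)×1.333×10^-3)] = √(1.877×10^7) ≈ 4333.0.

N ≈ 4330 turns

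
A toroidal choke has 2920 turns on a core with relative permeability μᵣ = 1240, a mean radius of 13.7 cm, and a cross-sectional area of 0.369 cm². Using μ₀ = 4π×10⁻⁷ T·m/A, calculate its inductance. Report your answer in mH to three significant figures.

For a thin toroid, L = μ₀μᵣN²A/(2πR).
L = (4π×10⁻⁷)(1240)(2920)²(3.690×10^-5) / (2π×0.137 m) = 0.5695 H.

L ≈ 570 mH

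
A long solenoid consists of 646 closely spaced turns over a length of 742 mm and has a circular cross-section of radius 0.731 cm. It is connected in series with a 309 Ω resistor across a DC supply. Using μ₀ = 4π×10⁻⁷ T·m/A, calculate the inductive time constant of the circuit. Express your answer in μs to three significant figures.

A = πr² = π(7.310×10^-3 m)² = 1.679×10^-4 m².
L = μ₀N²A/ℓ = (4π×10⁻⁷)(646)²(1.679×10^-4)/(0.742) = 1.186×10^-4 H.
τ = L/R = (1.186×10^-4)/(309) = 3.840×10^-7 s.

τ ≈ 0.384 μs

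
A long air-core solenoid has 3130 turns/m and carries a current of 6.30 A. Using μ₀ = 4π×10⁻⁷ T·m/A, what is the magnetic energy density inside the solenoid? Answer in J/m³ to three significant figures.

u ≈ 244 J/m³

B = μ₀nI = (4π×10⁻⁷)(3.130×10^3)(6.30) = 2.478×10^-2 T.
u = B²/(2μ₀) = (2.478×10^-2)²/(2×4π×10⁻⁷) = 244.3 J/m³.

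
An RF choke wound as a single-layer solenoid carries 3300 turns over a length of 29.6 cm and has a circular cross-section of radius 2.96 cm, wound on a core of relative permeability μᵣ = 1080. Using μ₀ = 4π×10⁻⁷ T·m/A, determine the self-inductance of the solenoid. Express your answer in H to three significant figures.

L ≈ 137 H

A = πr² = π(2.960×10^-2 m)² = 2.753×10^-3 m².
For a long solenoid, L = μ₀μᵣN²A/ℓ.
L = (4π×10⁻⁷)(1080)(3300)²(2.753×10^-3)/(0.296 m) = 137.4 H.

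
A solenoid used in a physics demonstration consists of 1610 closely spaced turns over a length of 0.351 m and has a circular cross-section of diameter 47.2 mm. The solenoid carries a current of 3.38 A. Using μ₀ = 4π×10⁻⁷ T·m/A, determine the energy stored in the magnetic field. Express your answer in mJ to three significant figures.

A = π(d/2)² = π(2.360×10^-2 m)² = 1.750×10^-3 m².
L = μ₀N²A/ℓ = (4π×10⁻⁷)(1610)²(1.750×10^-3)/(0.351) = 1.624×10^-2 H.
U = ½LI² = ½(1.624×10^-2)(3.38)² = 9.275×10^-2 J.

U ≈ 92.8 mJ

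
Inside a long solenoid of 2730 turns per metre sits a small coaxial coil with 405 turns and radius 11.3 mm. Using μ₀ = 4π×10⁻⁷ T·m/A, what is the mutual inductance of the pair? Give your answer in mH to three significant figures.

The outer solenoid produces a uniform field B₁ = μ₀n₁I₁ across the inner coil,
so the flux linkage is N₂Φ = N₂B₁A₂ = μ₀n₁N₂A₂·I₁, giving M = μ₀n₁N₂A₂.
A₂ = πr² = π(1.130×10^-2 m)² = 4.011×10^-4 m².
M = (4π×10⁻⁷)(2730)(405)(4.011×10^-4) = 5.574×10^-4 H.

M ≈ 0.557 mH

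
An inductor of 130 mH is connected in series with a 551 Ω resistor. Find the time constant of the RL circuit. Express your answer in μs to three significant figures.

τ ≈ 236 μs

τ = L/R = (0.13 H)/(551 Ω) = 2.359×10^-4 s.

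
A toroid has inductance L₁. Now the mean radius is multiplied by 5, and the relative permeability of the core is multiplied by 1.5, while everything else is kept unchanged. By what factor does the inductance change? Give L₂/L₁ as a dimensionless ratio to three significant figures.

L₂/L₁ = 0.300

For a toroid, L ∝ μᵣN²A/R.
L₂/L₁ = (5)^-1 × (1.5) = 0.300.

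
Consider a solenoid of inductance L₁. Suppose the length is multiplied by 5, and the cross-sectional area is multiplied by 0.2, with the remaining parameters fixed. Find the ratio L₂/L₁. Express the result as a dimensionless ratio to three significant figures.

For a solenoid, L ∝ μᵣN²A/ℓ.
L₂/L₁ = (5)^-1 × (0.2) = 0.0400.

L₂/L₁ = 0.0400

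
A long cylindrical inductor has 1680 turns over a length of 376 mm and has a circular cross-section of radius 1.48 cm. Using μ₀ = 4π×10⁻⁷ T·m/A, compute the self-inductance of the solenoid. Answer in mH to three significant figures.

L ≈ 6.49 mH

A = πr² = π(1.480×10^-2 m)² = 6.881×10^-4 m².
For a long solenoid, L = μ₀N²A/ℓ.
L = (4π×10⁻⁷)(1680)²(6.881×10^-4)/(0.376 m) = 6.491×10^-3 H.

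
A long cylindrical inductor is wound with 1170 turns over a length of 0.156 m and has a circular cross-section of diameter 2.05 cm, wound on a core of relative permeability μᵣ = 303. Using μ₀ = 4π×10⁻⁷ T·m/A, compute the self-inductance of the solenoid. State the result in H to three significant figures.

L ≈ 1.10 H

A = π(d/2)² = π(1.025×10^-2 m)² = 3.301×10^-4 m².
For a long solenoid, L = μ₀μᵣN²A/ℓ.
L = (4π×10⁻⁷)(303)(1170)²(3.301×10^-4)/(0.156 m) = 1.103 H.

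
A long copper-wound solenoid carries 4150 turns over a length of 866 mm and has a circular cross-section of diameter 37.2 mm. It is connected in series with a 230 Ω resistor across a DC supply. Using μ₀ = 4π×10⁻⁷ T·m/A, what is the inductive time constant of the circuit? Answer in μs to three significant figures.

A = π(d/2)² = π(1.860×10^-2 m)² = 1.087×10^-3 m².
L = μ₀N²A/ℓ = (4π×10⁻⁷)(4150)²(1.087×10^-3)/(0.866) = 2.716×10^-2 H.
τ = L/R = (2.716×10^-2)/(230) = 1.181×10^-4 s.

τ ≈ 118 μs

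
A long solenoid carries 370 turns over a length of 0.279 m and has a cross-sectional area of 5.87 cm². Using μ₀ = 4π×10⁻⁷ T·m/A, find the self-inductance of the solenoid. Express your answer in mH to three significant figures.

A = 5.87 cm² = 5.870×10^-4 m².
For a long solenoid, L = μ₀N²A/ℓ.
L = (4π×10⁻⁷)(370)²(5.870×10^-4)/(0.279 m) = 3.619×10^-4 H.

L ≈ 0.362 mH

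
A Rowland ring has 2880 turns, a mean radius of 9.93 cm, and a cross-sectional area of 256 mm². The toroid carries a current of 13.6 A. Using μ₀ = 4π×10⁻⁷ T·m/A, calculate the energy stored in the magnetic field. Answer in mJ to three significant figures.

U ≈ 396 mJ

L = μ₀N²A/(2πR) = (4π×10⁻⁷)(2880)²(2.560×10^-4)/(2π×9.930×10^-2) = 4.277×10^-3 H.
U = ½LI² = ½(4.277×10^-3)(13.6)² = 0.3955 J.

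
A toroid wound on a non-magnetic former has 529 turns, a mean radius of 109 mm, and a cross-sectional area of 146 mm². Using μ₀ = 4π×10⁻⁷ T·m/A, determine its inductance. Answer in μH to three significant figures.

L ≈ 75.0 μH

For a thin toroid, L = μ₀N²A/(2πR).
L = (4π×10⁻⁷)(529)²(1.460×10^-4) / (2π×0.109 m) = 7.497×10^-5 H.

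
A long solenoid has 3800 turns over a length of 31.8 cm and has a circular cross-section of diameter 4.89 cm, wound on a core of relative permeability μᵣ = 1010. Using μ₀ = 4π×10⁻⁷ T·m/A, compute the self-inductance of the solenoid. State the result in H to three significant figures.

L ≈ 108 H

A = π(d/2)² = π(2.445×10^-2 m)² = 1.878×10^-3 m².
For a long solenoid, L = μ₀μᵣN²A/ℓ.
L = (4π×10⁻⁷)(1010)(3800)²(1.878×10^-3)/(0.318 m) = 108.2 H.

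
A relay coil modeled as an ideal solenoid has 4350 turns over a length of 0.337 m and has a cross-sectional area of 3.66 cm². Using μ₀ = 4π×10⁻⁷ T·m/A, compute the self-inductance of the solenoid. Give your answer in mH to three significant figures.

A = 3.66 cm² = 3.660×10^-4 m².
For a long solenoid, L = μ₀N²A/ℓ.
L = (4π×10⁻⁷)(4350)²(3.660×10^-4)/(0.337 m) = 2.582×10^-2 H.

L ≈ 25.8 mH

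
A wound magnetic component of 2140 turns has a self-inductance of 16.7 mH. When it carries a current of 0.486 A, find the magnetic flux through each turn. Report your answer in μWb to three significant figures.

Φ_B ≈ 3.79 μWb

From L = NΦ_B/I, the flux per turn is Φ_B = LI/N.
Φ_B = (1.670×10^-2 H)(0.486 A)/2140 = 3.793×10^-6 Wb.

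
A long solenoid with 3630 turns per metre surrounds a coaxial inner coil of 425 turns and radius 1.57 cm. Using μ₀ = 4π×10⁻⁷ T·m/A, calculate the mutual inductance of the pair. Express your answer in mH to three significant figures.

The outer solenoid produces a uniform field B₁ = μ₀n₁I₁ across the inner coil,
so the flux linkage is N₂Φ = N₂B₁A₂ = μ₀n₁N₂A₂·I₁, giving M = μ₀n₁N₂A₂.
A₂ = πr² = π(1.570×10^-2 m)² = 7.744×10^-4 m².
M = (4π×10⁻⁷)(3630)(425)(7.744×10^-4) = 1.501×10^-3 H.

M ≈ 1.50 mH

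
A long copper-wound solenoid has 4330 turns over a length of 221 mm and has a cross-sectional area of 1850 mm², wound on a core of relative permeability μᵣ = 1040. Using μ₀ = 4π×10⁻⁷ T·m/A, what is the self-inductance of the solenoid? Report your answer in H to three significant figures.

L ≈ 205 H

A = 1850 mm² = 1.850×10^-3 m².
For a long solenoid, L = μ₀μᵣN²A/ℓ.
L = (4π×10⁻⁷)(1040)(4330)²(1.850×10^-3)/(0.221 m) = 205.1 H.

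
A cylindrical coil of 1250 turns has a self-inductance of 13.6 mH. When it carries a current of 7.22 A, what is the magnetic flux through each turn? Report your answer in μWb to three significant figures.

From L = NΦ_B/I, the flux per turn is Φ_B = LI/N.
Φ_B = (1.360×10^-2 H)(7.22 A)/1250 = 7.855×10^-5 Wb.

Φ_B ≈ 78.6 μWb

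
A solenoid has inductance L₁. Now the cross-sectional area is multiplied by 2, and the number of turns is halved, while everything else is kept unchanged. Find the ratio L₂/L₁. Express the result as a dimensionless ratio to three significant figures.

For a solenoid, L ∝ μᵣN²A/ℓ.
L₂/L₁ = (2) × (0.5)^2 = 0.500.

L₂/L₁ = 0.500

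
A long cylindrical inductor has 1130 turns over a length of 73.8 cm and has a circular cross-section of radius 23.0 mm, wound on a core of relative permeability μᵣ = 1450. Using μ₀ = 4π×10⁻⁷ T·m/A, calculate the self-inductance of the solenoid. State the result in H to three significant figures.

A = πr² = π(2.300×10^-2 m)² = 1.662×10^-3 m².
For a long solenoid, L = μ₀μᵣN²A/ℓ.
L = (4π×10⁻⁷)(1450)(1130)²(1.662×10^-3)/(0.738 m) = 5.239 H.

L ≈ 5.24 H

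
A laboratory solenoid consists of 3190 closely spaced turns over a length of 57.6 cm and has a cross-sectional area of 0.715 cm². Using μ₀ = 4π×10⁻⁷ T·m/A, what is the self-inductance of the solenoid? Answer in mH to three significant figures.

L ≈ 1.59 mH

A = 0.715 cm² = 7.150×10^-5 m².
For a long solenoid, L = μ₀N²A/ℓ.
L = (4π×10⁻⁷)(3190)²(7.150×10^-5)/(0.576 m) = 1.587×10^-3 H.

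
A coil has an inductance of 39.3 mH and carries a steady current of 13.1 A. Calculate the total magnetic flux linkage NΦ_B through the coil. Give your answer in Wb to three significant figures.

From L = NΦ_B/I, the flux linkage is NΦ_B = LI.
NΦ_B = (3.930×10^-2 H)(13.1 A) = 0.5148 Wb.

NΦ_B ≈ 0.515 Wb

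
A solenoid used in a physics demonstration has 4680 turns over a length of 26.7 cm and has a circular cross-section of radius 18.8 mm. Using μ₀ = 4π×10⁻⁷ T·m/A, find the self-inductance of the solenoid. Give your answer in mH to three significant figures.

L ≈ 114 mH

A = πr² = π(1.880×10^-2 m)² = 1.110×10^-3 m².
For a long solenoid, L = μ₀N²A/ℓ.
L = (4π×10⁻⁷)(4680)²(1.110×10^-3)/(0.267 m) = 0.11446 H.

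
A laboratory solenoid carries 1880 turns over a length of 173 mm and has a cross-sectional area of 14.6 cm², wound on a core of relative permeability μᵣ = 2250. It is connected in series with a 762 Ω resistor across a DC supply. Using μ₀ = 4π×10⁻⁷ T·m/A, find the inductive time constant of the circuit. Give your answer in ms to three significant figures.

A = 14.6 cm² = 1.460×10^-3 m².
L = μ₀μᵣN²A/ℓ = (4π×10⁻⁷)(2250)(1880)²(1.460×10^-3)/(0.173) = 84.34 H.
τ = L/R = (84.34)/(762) = 0.1107 s.

τ ≈ 111 ms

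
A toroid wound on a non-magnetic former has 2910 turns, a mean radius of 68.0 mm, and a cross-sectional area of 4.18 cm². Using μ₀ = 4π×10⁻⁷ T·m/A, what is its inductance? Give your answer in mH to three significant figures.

L ≈ 10.4 mH

For a thin toroid, L = μ₀N²A/(2πR).
L = (4π×10⁻⁷)(2910)²(4.180×10^-4) / (2π×6.800×10^-2 m) = 1.041×10^-2 H.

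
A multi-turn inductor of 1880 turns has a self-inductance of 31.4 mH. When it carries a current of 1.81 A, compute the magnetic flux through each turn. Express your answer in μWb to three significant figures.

From L = NΦ_B/I, the flux per turn is Φ_B = LI/N.
Φ_B = (3.140×10^-2 H)(1.81 A)/1880 = 3.023×10^-5 Wb.

Φ_B ≈ 30.2 μWb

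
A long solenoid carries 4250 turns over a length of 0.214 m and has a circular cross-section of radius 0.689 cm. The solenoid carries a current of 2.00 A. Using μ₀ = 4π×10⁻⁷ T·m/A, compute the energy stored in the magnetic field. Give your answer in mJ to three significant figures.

A = πr² = π(6.890×10^-3 m)² = 1.491×10^-4 m².
L = μ₀N²A/ℓ = (4π×10⁻⁷)(4250)²(1.491×10^-4)/(0.214) = 1.582×10^-2 H.
U = ½LI² = ½(1.582×10^-2)(2.00)² = 3.164×10^-2 J.

U ≈ 31.6 mJ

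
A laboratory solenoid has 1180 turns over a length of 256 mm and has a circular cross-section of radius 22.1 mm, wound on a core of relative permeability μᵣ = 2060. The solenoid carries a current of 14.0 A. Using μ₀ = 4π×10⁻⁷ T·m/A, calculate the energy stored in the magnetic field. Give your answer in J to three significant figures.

A = πr² = π(2.210×10^-2 m)² = 1.534×10^-3 m².
L = μ₀μᵣN²A/ℓ = (4π×10⁻⁷)(2060)(1180)²(1.534×10^-3)/(0.256) = 21.6 H.
U = ½LI² = ½(21.6)(14.0)² = 2.117×10^3 J.

U ≈ 2120 J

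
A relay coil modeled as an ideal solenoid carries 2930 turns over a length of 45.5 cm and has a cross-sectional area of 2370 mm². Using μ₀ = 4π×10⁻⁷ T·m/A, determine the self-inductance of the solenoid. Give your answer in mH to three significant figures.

A = 2370 mm² = 2.370×10^-3 m².
For a long solenoid, L = μ₀N²A/ℓ.
L = (4π×10⁻⁷)(2930)²(2.370×10^-3)/(0.455 m) = 5.619×10^-2 H.

L ≈ 56.2 mH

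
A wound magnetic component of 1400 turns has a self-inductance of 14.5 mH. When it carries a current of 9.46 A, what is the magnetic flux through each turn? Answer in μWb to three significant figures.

From L = NΦ_B/I, the flux per turn is Φ_B = LI/N.
Φ_B = (1.450×10^-2 H)(9.46 A)/1400 = 9.798×10^-5 Wb.

Φ_B ≈ 98.0 μWb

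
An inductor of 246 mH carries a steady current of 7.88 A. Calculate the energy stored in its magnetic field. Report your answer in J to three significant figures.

U ≈ 7.64 J

Stored magnetic energy: U = ½LI².
U = ½(0.246 H)(7.88 A)² = 7.638 J.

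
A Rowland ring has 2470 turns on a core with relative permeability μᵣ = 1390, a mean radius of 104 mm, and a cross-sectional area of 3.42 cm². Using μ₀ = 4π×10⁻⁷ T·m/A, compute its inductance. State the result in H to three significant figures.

L ≈ 5.58 H

For a thin toroid, L = μ₀μᵣN²A/(2πR).
L = (4π×10⁻⁷)(1390)(2470)²(3.420×10^-4) / (2π×0.104 m) = 5.577 H.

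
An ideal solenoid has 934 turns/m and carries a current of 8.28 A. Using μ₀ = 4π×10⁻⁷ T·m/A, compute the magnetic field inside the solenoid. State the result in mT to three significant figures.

B ≈ 9.72 mT

Inside a long solenoid, B = μ₀nI.
B = (4π×10⁻⁷)(934 m⁻¹)(8.28 A) = 9.718×10^-3 T.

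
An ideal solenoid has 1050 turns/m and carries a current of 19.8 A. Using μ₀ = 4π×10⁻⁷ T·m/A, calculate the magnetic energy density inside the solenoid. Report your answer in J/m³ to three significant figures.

B = μ₀nI = (4π×10⁻⁷)(1.050×10^3)(19.8) = 2.613×10^-2 T.
u = B²/(2μ₀) = (2.613×10^-2)²/(2×4π×10⁻⁷) = 271.6 J/m³.

u ≈ 272 J/m³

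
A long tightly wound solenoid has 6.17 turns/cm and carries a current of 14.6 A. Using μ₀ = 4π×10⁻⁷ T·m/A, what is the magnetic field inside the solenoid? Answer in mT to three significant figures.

Inside a long solenoid, B = μ₀nI.
B = (4π×10⁻⁷)(617 m⁻¹)(14.6 A) = 1.132×10^-2 T.

B ≈ 11.3 mT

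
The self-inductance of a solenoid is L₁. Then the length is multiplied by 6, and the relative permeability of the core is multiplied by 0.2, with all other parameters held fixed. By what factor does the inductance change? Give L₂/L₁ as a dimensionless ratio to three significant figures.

L₂/L₁ = 0.0333

For a solenoid, L ∝ μᵣN²A/ℓ.
L₂/L₁ = (6)^-1 × (0.2) = 0.0333.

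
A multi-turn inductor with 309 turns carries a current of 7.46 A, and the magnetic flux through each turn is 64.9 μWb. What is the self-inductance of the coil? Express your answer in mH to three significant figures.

L ≈ 2.69 mH

Self-inductance is defined by L = NΦ_B/I (flux linkage over current).
L = (309)(6.490×10^-5 Wb)/(7.46 A) = 2.688×10^-3 H.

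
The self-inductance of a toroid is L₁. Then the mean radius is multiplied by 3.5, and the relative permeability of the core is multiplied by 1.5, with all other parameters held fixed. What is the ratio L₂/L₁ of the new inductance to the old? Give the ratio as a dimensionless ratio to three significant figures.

L₂/L₁ = 0.429

For a toroid, L ∝ μᵣN²A/R.
L₂/L₁ = (3.5)^-1 × (1.5) = 0.429.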